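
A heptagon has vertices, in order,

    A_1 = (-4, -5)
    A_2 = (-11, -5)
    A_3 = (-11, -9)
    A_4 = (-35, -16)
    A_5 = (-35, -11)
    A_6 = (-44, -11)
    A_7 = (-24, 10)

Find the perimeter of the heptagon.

|A_1A_2| = √((-7)² + (0)²) = √49 = 7
|A_2A_3| = √((0)² + (-4)²) = √16 = 4
|A_3A_4| = √((-24)² + (-7)²) = √625 = 25
|A_4A_5| = √((0)² + (5)²) = √25 = 5
|A_5A_6| = √((-9)² + (0)²) = √81 = 9
|A_6A_7| = √((20)² + (21)²) = √841 = 29
|A_7A_1| = √((20)² + (-15)²) = √625 = 25
Perimeter = 7 + 4 + 25 + 5 + 9 + 29 + 25 = 104.

104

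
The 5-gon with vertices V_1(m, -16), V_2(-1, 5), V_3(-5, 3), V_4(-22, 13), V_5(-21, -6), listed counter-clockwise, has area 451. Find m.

14

The doubled signed area Σ (x_i y_{i+1} − x_{i+1} y_i) is linear in m.
With m=0 it equals 748; the coefficient of m is 11 (from the two edges through V_1).
So 11·m + 748 = 2·451 = 902 ⇒ m = 14.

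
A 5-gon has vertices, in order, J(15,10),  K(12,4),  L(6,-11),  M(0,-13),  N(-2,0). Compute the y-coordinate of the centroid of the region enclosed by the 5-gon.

-377/170

Apply the shoelace formula. First the cross-terms c_i = x_i·y_{i+1} − x_{i+1}·y_i:
  -60, -156, -78, -26, -20  ⇒  2A = -340, A = -170.
Then Σ (y_i + y_{i+1})·c_i = 2262, so ȳ = 2262 / (6·(-170)) = -377/170.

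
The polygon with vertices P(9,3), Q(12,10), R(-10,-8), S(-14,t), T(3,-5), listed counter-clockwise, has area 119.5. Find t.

-13

The doubled signed area Σ (x_i y_{i+1} − x_{i+1} y_i) is linear in t.
With t=0 it equals 70; the coefficient of t is -13 (from the two edges through S).
So -13·t + 70 = 2·119.5 = 239 ⇒ t = -13.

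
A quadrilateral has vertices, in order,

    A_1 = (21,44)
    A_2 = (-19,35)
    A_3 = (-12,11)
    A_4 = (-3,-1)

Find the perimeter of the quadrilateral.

132

|A_1A_2| = √((-40)² + (-9)²) = √1681 = 41
|A_2A_3| = √((7)² + (-24)²) = √625 = 25
|A_3A_4| = √((9)² + (-12)²) = √225 = 15
|A_4A_1| = √((24)² + (45)²) = √2601 = 51
Perimeter = 41 + 25 + 15 + 51 = 132.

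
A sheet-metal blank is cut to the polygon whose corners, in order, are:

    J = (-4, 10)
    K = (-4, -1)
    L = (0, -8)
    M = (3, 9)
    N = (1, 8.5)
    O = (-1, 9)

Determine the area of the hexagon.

Apply the shoelace formula: 2A = Σ (x_i·y_{i+1} − x_{i+1}·y_i), indices taken mod 6.
Cross-terms: 44, 32, 24, 16.5, 17.5, 26  ⇒  Σ = 160
Area = |Σ|/2 = 80.

80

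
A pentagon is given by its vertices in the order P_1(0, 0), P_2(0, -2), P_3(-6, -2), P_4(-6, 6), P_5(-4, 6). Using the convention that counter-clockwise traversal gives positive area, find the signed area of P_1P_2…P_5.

Σ = (0) + (-12) + (-48) + (-12) + (0) = -72
Signed area = Σ/2 = -36 (negative ⇒ clockwise traversal).

-36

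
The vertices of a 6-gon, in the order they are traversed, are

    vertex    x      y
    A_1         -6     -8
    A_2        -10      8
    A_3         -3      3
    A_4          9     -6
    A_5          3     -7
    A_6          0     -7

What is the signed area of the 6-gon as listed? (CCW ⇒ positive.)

-125.5

Apply Gauss's area formula: 2A = Σ (x_i·y_{i+1} − x_{i+1}·y_i), indices taken mod 6.
A_1→A_2: (-6)(8) − (-10)(-8) = -128
A_2→A_3: (-10)(3) − (-3)(8) = -6
A_3→A_4: (-3)(-6) − (9)(3) = -9
A_4→A_5: (9)(-7) − (3)(-6) = -45
A_5→A_6: (3)(-7) − (0)(-7) = -21
A_6→A_1: (0)(-8) − (-6)(-7) = -42
Σ = -251
Signed area = Σ/2 = -125.5 (negative ⇒ clockwise traversal).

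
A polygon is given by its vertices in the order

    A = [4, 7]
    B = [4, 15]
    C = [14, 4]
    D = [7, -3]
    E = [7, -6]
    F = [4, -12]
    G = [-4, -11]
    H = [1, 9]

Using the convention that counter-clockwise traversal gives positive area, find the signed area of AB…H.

Apply the shoelace (surveyor's) formula: 2A = Σ (x_i·y_{i+1} − x_{i+1}·y_i), indices taken mod 8.
A→B: (4)(15) − (4)(7) = 32
B→C: (4)(4) − (14)(15) = -194
C→D: (14)(-3) − (7)(4) = -70
D→E: (7)(-6) − (7)(-3) = -21
E→F: (7)(-12) − (4)(-6) = -60
F→G: (4)(-11) − (-4)(-12) = -92
G→H: (-4)(9) − (1)(-11) = -25
H→A: (1)(7) − (4)(9) = -29
Σ = -459
Signed area = Σ/2 = -229.5 (negative ⇒ clockwise traversal).

-229.5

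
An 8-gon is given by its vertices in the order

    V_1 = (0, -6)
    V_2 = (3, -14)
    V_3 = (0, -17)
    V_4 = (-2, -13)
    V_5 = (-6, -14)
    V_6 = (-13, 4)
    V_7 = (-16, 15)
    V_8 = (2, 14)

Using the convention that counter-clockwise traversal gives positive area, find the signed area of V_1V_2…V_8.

-360

Σ = (18) + (-51) + (-34) + (-50) + (-206) + (-131) + (-254) + (-12) = -720
Signed area = Σ/2 = -360 (negative ⇒ clockwise traversal).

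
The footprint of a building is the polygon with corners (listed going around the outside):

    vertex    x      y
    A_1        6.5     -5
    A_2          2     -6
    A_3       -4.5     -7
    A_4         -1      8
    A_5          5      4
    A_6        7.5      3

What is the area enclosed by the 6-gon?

Apply the shoelace formula: 2A = Σ (x_i·y_{i+1} − x_{i+1}·y_i), indices taken mod 6.
Σ = (-29) + (-41) + (-43) + (-44) + (-15) + (-57) = -229
Area = |Σ|/2 = 114.5.

114.5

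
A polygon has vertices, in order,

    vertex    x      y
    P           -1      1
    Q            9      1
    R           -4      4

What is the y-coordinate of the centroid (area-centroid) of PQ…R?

2

Apply the shoelace (surveyor's) formula. First the cross-terms c_i = x_i·y_{i+1} − x_{i+1}·y_i:
  -10, 40, 0  ⇒  2A = 30, A = 15.
Then Σ (y_i + y_{i+1})·c_i = 180, so ȳ = 180 / (6·15) = 2.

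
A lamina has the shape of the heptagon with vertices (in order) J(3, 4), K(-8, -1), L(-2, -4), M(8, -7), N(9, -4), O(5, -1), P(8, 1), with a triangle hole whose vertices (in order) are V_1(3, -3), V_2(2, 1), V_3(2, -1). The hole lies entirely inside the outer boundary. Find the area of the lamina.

Outer boundary:
Apply Gauss's area formula: 2A = Σ (x_i·y_{i+1} − x_{i+1}·y_i), indices taken mod 7.
J→K: (3)(-1) − (-8)(4) = 29
K→L: (-8)(-4) − (-2)(-1) = 30
L→M: (-2)(-7) − (8)(-4) = 46
M→N: (8)(-4) − (9)(-7) = 31
N→O: (9)(-1) − (5)(-4) = 11
O→P: (5)(1) − (8)(-1) = 13
P→J: (8)(4) − (3)(1) = 29
Σ = 189
Area = |Σ|/2 = 94.5.
Hole:
Σ = (9) + (-4) + (-3) = 2
Area = |Σ|/2 = 1.
Net area = 94.5 − 1 = 93.5.

93.5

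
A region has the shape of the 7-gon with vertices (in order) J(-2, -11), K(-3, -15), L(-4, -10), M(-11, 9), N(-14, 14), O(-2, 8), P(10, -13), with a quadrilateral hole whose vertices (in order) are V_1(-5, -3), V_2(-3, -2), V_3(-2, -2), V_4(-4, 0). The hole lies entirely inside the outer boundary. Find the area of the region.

237

Outer boundary:
J→K: (-2)(-15) − (-3)(-11) = -3
K→L: (-3)(-10) − (-4)(-15) = -30
L→M: (-4)(9) − (-11)(-10) = -146
M→N: (-11)(14) − (-14)(9) = -28
N→O: (-14)(8) − (-2)(14) = -84
O→P: (-2)(-13) − (10)(8) = -54
P→J: (10)(-11) − (-2)(-13) = -136
Σ = -481
Area = |Σ|/2 = 240.5.
Hole:
Apply the surveyor's formula: 2A = Σ (x_i·y_{i+1} − x_{i+1}·y_i), indices taken mod 4.
Cross-terms: 1, 2, -8, 12  ⇒  Σ = 7
Area = |Σ|/2 = 3.5.
Net area = 240.5 − 3.5 = 237.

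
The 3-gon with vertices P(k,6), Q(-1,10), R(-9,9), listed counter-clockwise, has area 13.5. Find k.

Write out the shoelace sum; only the two edges meeting at P involve k:
2·Area = [((-9)·6 − k·9) + (k·10 − (-1)·6)] + 81
       = 1·k + 33 = 27
⇒ k = -6.

-6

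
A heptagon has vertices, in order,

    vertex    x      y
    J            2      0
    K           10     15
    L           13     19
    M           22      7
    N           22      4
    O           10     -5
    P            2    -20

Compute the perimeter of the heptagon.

92

|JK| = √((8)² + (15)²) = √289 = 17
|KL| = √((3)² + (4)²) = √25 = 5
|LM| = √((9)² + (-12)²) = √225 = 15
|MN| = √((0)² + (-3)²) = √9 = 3
|NO| = √((-12)² + (-9)²) = √225 = 15
|OP| = √((-8)² + (-15)²) = √289 = 17
|PJ| = √((0)² + (20)²) = √400 = 20
Perimeter = 17 + 5 + 15 + 3 + 15 + 17 + 20 = 92.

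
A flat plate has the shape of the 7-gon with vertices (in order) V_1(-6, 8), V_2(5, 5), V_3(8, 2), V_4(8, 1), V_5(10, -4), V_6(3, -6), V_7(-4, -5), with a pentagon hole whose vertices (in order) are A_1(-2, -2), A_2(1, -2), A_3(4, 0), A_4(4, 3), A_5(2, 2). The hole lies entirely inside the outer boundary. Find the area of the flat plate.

Outer boundary:
Σ = (-70) + (-30) + (-8) + (-42) + (-48) + (-39) + (-62) = -299
Area = |Σ|/2 = 149.5.
Hole:
Apply the shoelace formula: 2A = Σ (x_i·y_{i+1} − x_{i+1}·y_i), indices taken mod 5.
Σ = (6) + (8) + (12) + (2) + (0) = 28
Area = |Σ|/2 = 14.
Net area = 149.5 − 14 = 135.5.

135.5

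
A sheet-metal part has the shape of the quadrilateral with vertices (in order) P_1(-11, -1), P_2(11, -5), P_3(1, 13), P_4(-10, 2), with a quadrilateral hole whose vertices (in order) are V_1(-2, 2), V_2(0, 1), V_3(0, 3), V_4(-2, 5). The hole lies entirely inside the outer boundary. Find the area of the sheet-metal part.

184

Outer boundary:
Apply the shoelace (surveyor's) formula: 2A = Σ (x_i·y_{i+1} − x_{i+1}·y_i), indices taken mod 4.
Σ = (66) + (148) + (132) + (32) = 378
Area = |Σ|/2 = 189.
Hole:
Apply the surveyor's formula: 2A = Σ (x_i·y_{i+1} − x_{i+1}·y_i), indices taken mod 4.
Σ = (-2) + (0) + (6) + (6) = 10
Area = |Σ|/2 = 5.
Net area = 189 − 5 = 184.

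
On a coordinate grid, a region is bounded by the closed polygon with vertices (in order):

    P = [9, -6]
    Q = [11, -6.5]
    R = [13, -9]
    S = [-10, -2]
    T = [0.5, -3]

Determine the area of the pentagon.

34

Σ = (7.5) + (-14.5) + (-116) + (31) + (24) = -68
Area = |Σ|/2 = 34.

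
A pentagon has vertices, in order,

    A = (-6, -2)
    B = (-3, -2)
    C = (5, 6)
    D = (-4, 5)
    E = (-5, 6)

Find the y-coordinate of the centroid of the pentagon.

113/47

Apply the shoelace formula. First the cross-terms c_i = x_i·y_{i+1} − x_{i+1}·y_i:
  6, -8, 49, 1, 46  ⇒  2A = 94, A = 47.
Then Σ (y_i + y_{i+1})·c_i = 678, so ȳ = 678 / (6·47) = 113/47.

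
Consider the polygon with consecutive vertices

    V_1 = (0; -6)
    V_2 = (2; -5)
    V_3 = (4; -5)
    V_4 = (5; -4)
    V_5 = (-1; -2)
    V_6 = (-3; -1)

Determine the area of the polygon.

15

Σ = (12) + (10) + (9) + (-14) + (-5) + (18) = 30
Area = |Σ|/2 = 15.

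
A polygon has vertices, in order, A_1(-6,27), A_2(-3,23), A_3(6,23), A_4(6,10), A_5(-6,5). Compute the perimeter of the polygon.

62

|A_1A_2| = √((3)² + (-4)²) = √25 = 5
|A_2A_3| = √((9)² + (0)²) = √81 = 9
|A_3A_4| = √((0)² + (-13)²) = √169 = 13
|A_4A_5| = √((-12)² + (-5)²) = √169 = 13
|A_5A_1| = √((0)² + (22)²) = √484 = 22
Perimeter = 5 + 9 + 13 + 13 + 22 = 62.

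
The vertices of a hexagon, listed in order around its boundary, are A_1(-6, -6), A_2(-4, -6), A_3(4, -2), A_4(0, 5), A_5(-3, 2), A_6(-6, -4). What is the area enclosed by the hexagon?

A_1→A_2: (-6)(-6) − (-4)(-6) = 12
A_2→A_3: (-4)(-2) − (4)(-6) = 32
A_3→A_4: (4)(5) − (0)(-2) = 20
A_4→A_5: (0)(2) − (-3)(5) = 15
A_5→A_6: (-3)(-4) − (-6)(2) = 24
A_6→A_1: (-6)(-6) − (-6)(-4) = 12
Σ = 115
Area = |Σ|/2 = 57.5.

57.5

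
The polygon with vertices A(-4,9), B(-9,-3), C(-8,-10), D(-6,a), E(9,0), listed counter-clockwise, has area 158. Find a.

The doubled signed area Σ (x_i y_{i+1} − x_{i+1} y_i) is linear in a.
With a=0 it equals 180; the coefficient of a is -17 (from the two edges through D).
So -17·a + 180 = 2·158 = 316 ⇒ a = -8.

-8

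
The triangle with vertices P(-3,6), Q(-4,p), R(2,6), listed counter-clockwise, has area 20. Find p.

Write out the shoelace sum; only the two edges meeting at Q involve p:
2·Area = [((-3)·p − (-4)·6) + ((-4)·6 − 2·p)] + 30
       = -5·p + 30 = 40
⇒ p = -2.

-2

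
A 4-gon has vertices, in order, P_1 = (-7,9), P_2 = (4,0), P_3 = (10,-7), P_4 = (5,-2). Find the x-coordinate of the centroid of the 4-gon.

121/54

Apply Gauss's area formula. First the cross-terms c_i = x_i·y_{i+1} − x_{i+1}·y_i:
  -36, -28, 15, 31  ⇒  2A = -18, A = -9.
Then Σ (x_i + x_{i+1})·c_i = -121, so x̄ = -121 / (6·(-9)) = 121/54.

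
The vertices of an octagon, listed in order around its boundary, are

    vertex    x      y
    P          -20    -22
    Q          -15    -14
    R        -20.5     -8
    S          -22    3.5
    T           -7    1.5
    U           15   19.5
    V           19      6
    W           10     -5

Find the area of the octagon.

Σ = (-50) + (-167) + (-247.75) + (-8.5) + (-159) + (-280.5) + (-155) + (-320) = -1387.75
Area = |Σ|/2 = 693.875.

693.875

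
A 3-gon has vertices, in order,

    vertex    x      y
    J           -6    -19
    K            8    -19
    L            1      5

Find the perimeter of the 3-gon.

|JK| = √((14)² + (0)²) = √196 = 14
|KL| = √((-7)² + (24)²) = √625 = 25
|LJ| = √((-7)² + (-24)²) = √625 = 25
Perimeter = 14 + 25 + 25 = 64.

64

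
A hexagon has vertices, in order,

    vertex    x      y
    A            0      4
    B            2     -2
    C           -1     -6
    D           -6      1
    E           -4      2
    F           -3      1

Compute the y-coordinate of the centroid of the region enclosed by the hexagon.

Apply Gauss's area formula. First the cross-terms c_i = x_i·y_{i+1} − x_{i+1}·y_i:
  -8, -14, -37, -8, 2, -12  ⇒  2A = -77, A = -38.5.
Then Σ (y_i + y_{i+1})·c_i = 203, so ȳ = 203 / (6·(-38.5)) = -29/33.

-29/33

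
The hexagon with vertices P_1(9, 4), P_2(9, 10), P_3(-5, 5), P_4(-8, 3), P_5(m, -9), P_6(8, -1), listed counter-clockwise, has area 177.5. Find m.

1

The doubled signed area Σ (x_i y_{i+1} − x_{i+1} y_i) is linear in m.
With m=0 it equals 359; the coefficient of m is -4 (from the two edges through P_5).
So -4·m + 359 = 2·177.5 = 355 ⇒ m = 1.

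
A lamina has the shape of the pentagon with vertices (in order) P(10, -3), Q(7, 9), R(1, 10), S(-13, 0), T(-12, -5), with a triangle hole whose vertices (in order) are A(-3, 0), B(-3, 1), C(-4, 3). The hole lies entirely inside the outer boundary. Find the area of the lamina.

226

Outer boundary:
Apply the surveyor's formula: 2A = Σ (x_i·y_{i+1} − x_{i+1}·y_i), indices taken mod 5.
Σ = (111) + (61) + (130) + (65) + (86) = 453
Area = |Σ|/2 = 226.5.
Hole:
Apply the shoelace (surveyor's) formula: 2A = Σ (x_i·y_{i+1} − x_{i+1}·y_i), indices taken mod 3.
Σ = (-3) + (-5) + (9) = 1
Area = |Σ|/2 = 0.5.
Net area = 226.5 − 0.5 = 226.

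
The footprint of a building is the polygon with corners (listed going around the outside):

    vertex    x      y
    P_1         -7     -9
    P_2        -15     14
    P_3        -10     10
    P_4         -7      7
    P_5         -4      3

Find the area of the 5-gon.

89.5

Apply the shoelace formula: 2A = Σ (x_i·y_{i+1} − x_{i+1}·y_i), indices taken mod 5.
Σ = (-233) + (-10) + (0) + (7) + (57) = -179
Area = |Σ|/2 = 89.5.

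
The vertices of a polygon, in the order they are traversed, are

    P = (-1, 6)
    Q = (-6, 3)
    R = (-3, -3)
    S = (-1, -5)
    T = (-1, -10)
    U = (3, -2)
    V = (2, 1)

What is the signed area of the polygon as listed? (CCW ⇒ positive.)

Cross-terms: 33, 27, 12, 5, 32, 7, 13  ⇒  Σ = 129
Signed area = Σ/2 = 64.5 (positive ⇒ counter-clockwise traversal).

64.5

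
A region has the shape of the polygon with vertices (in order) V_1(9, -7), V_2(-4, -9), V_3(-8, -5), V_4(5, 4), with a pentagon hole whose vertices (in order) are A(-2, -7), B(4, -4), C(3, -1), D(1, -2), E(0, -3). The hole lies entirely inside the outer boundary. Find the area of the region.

Outer boundary:
Σ = (-109) + (-52) + (-7) + (-71) = -239
Area = |Σ|/2 = 119.5.
Hole:
Apply the surveyor's formula: 2A = Σ (x_i·y_{i+1} − x_{i+1}·y_i), indices taken mod 5.
Cross-terms: 36, 8, -5, -3, -6  ⇒  Σ = 30
Area = |Σ|/2 = 15.
Net area = 119.5 − 15 = 104.5.

104.5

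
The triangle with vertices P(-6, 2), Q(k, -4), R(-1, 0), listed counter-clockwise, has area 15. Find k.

-6

Write out the shoelace sum; only the two edges meeting at Q involve k:
2·Area = [((-6)·(-4) − k·2) + (k·0 − (-1)·(-4))] + -2
       = -2·k + 18 = 30
⇒ k = -6.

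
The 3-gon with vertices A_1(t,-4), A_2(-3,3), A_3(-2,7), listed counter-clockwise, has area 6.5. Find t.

-8

Write out the shoelace sum; only the two edges meeting at A_1 involve t:
2·Area = [((-2)·(-4) − t·7) + (t·3 − (-3)·(-4))] + -15
       = -4·t + -19 = 13
⇒ t = -8.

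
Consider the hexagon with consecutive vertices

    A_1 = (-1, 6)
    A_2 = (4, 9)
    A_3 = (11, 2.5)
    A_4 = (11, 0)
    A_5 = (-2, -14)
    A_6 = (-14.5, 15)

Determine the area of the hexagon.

Cross-terms: -33, -89, -27.5, -154, -233, -72  ⇒  Σ = -608.5
Area = |Σ|/2 = 304.25.

304.25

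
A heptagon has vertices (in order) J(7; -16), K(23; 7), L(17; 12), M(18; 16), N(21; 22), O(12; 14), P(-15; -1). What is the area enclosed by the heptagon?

582.5

J→K: (7)(7) − (23)(-16) = 417
K→L: (23)(12) − (17)(7) = 157
L→M: (17)(16) − (18)(12) = 56
M→N: (18)(22) − (21)(16) = 60
N→O: (21)(14) − (12)(22) = 30
O→P: (12)(-1) − (-15)(14) = 198
P→J: (-15)(-16) − (7)(-1) = 247
Σ = 1165
Area = |Σ|/2 = 582.5.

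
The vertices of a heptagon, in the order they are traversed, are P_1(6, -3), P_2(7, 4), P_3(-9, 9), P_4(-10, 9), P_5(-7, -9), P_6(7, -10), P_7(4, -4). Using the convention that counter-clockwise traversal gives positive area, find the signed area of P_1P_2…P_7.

231.5

Apply the shoelace (surveyor's) formula: 2A = Σ (x_i·y_{i+1} − x_{i+1}·y_i), indices taken mod 7.
Σ = (45) + (99) + (9) + (153) + (133) + (12) + (12) = 463
Signed area = Σ/2 = 231.5 (positive ⇒ counter-clockwise traversal).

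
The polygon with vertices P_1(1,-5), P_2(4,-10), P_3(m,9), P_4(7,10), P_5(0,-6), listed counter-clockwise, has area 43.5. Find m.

7

The doubled signed area Σ (x_i y_{i+1} − x_{i+1} y_i) is linear in m.
With m=0 it equals -53; the coefficient of m is 20 (from the two edges through P_3).
So 20·m + -53 = 2·43.5 = 87 ⇒ m = 7.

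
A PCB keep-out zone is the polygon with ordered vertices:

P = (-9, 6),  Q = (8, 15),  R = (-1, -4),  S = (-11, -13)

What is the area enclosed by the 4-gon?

207

Apply the shoelace formula: 2A = Σ (x_i·y_{i+1} − x_{i+1}·y_i), indices taken mod 4.
Σ = (-183) + (-17) + (-31) + (-183) = -414
Area = |Σ|/2 = 207.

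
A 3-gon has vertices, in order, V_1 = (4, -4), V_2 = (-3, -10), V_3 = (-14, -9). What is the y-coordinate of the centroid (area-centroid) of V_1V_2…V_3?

-23/3

Apply the shoelace (surveyor's) formula. First the cross-terms c_i = x_i·y_{i+1} − x_{i+1}·y_i:
  -52, -113, 92  ⇒  2A = -73, A = -36.5.
Then Σ (y_i + y_{i+1})·c_i = 1679, so ȳ = 1679 / (6·(-36.5)) = -23/3.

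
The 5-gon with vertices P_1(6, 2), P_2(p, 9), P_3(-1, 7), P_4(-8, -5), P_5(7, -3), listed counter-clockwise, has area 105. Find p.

Write out the shoelace sum; only the two edges meeting at P_2 involve p:
2·Area = [(6·9 − p·2) + (p·7 − (-1)·9)] + 152
       = 5·p + 215 = 210
⇒ p = -1.

-1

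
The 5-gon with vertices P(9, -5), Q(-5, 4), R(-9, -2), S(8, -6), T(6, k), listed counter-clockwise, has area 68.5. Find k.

Write out the shoelace sum; only the two edges meeting at T involve k:
2·Area = [(8·k − 6·(-6)) + (6·(-5) − 9·k)] + 127
       = -1·k + 133 = 137
⇒ k = -4.

-4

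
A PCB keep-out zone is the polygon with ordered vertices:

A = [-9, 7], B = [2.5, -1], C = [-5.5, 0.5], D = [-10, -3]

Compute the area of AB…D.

Apply the surveyor's formula: 2A = Σ (x_i·y_{i+1} − x_{i+1}·y_i), indices taken mod 4.
Σ = (-8.5) + (-4.25) + (21.5) + (-97) = -88.25
Area = |Σ|/2 = 44.125.

44.125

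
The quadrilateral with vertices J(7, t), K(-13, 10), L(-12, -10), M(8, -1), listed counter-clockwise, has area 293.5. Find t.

Write out the shoelace sum; only the two edges meeting at J involve t:
2·Area = [(8·t − 7·(-1)) + (7·10 − (-13)·t)] + 342
       = 21·t + 419 = 587
⇒ t = 8.

8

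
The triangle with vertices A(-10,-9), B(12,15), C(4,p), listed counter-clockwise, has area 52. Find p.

11

Write out the shoelace sum; only the two edges meeting at C involve p:
2·Area = [(12·p − 4·15) + (4·(-9) − (-10)·p)] + -42
       = 22·p + -138 = 104
⇒ p = 11.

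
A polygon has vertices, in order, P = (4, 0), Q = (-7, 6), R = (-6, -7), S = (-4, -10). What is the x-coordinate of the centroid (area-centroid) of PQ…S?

-499/181

Apply the shoelace formula. First the cross-terms c_i = x_i·y_{i+1} − x_{i+1}·y_i:
  24, 85, 32, 40  ⇒  2A = 181, A = 90.5.
Then Σ (x_i + x_{i+1})·c_i = -1497, so x̄ = -1497 / (6·90.5) = -499/181.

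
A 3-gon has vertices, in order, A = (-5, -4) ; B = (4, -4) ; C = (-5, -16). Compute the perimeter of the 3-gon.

36

|AB| = √((9)² + (0)²) = √81 = 9
|BC| = √((-9)² + (-12)²) = √225 = 15
|CA| = √((0)² + (12)²) = √144 = 12
Perimeter = 9 + 15 + 12 = 36.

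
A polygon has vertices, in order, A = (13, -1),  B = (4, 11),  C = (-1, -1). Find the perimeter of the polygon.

42

|AB| = √((-9)² + (12)²) = √225 = 15
|BC| = √((-5)² + (-12)²) = √169 = 13
|CA| = √((14)² + (0)²) = √196 = 14
Perimeter = 15 + 13 + 14 = 42.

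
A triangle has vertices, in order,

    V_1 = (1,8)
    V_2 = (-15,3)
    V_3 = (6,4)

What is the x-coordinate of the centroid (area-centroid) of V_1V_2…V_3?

-8/3

Apply the shoelace formula. First the cross-terms c_i = x_i·y_{i+1} − x_{i+1}·y_i:
  123, -78, 44  ⇒  2A = 89, A = 44.5.
Then Σ (x_i + x_{i+1})·c_i = -712, so x̄ = -712 / (6·44.5) = -8/3.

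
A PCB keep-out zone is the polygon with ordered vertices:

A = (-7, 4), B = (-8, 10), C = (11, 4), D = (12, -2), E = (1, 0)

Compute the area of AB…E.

Apply the shoelace formula: 2A = Σ (x_i·y_{i+1} − x_{i+1}·y_i), indices taken mod 5.
Σ = (-38) + (-142) + (-70) + (2) + (4) = -244
Area = |Σ|/2 = 122.

122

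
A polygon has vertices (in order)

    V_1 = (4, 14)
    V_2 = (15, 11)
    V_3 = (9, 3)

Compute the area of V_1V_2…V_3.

53

Apply the shoelace (surveyor's) formula: 2A = Σ (x_i·y_{i+1} − x_{i+1}·y_i), indices taken mod 3.
V_1→V_2: (4)(11) − (15)(14) = -166
V_2→V_3: (15)(3) − (9)(11) = -54
V_3→V_1: (9)(14) − (4)(3) = 114
Σ = -106
Area = |Σ|/2 = 53.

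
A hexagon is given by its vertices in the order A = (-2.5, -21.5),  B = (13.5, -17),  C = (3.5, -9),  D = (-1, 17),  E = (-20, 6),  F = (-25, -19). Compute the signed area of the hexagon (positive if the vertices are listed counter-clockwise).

837.625

Apply Gauss's area formula: 2A = Σ (x_i·y_{i+1} − x_{i+1}·y_i), indices taken mod 6.
Σ = (332.75) + (-62) + (50.5) + (334) + (530) + (490) = 1675.25
Signed area = Σ/2 = 837.625 (positive ⇒ counter-clockwise traversal).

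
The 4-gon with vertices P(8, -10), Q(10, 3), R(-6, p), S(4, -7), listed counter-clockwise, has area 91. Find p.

-3

The doubled signed area Σ (x_i y_{i+1} − x_{i+1} y_i) is linear in p.
With p=0 it equals 200; the coefficient of p is 6 (from the two edges through R).
So 6·p + 200 = 2·91 = 182 ⇒ p = -3.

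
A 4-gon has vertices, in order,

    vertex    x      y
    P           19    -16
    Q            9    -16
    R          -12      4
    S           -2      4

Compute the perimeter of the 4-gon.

|PQ| = √((-10)² + (0)²) = √100 = 10
|QR| = √((-21)² + (20)²) = √841 = 29
|RS| = √((10)² + (0)²) = √100 = 10
|SP| = √((21)² + (-20)²) = √841 = 29
Perimeter = 10 + 29 + 10 + 29 = 78.

78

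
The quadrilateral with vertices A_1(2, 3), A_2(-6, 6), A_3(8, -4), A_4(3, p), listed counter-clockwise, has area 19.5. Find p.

2

Write out the shoelace sum; only the two edges meeting at A_4 involve p:
2·Area = [(8·p − 3·(-4)) + (3·3 − 2·p)] + 6
       = 6·p + 27 = 39
⇒ p = 2.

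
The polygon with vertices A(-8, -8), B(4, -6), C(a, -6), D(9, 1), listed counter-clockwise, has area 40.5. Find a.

The doubled signed area Σ (x_i y_{i+1} − x_{i+1} y_i) is linear in a.
With a=0 it equals 46; the coefficient of a is 7 (from the two edges through C).
So 7·a + 46 = 2·40.5 = 81 ⇒ a = 5.

5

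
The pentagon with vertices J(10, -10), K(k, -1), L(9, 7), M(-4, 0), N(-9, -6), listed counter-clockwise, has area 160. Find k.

7

The doubled signed area Σ (x_i y_{i+1} − x_{i+1} y_i) is linear in k.
With k=0 it equals 201; the coefficient of k is 17 (from the two edges through K).
So 17·k + 201 = 2·160 = 320 ⇒ k = 7.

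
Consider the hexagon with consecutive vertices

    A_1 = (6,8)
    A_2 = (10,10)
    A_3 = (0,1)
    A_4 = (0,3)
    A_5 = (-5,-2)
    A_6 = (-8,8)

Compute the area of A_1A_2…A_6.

Apply the shoelace formula: 2A = Σ (x_i·y_{i+1} − x_{i+1}·y_i), indices taken mod 6.
Cross-terms: -20, 10, 0, 15, -56, -112  ⇒  Σ = -163
Area = |Σ|/2 = 81.5.

81.5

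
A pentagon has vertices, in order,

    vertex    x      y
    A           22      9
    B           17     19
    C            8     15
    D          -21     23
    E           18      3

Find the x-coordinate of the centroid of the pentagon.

Apply the surveyor's formula. First the cross-terms c_i = x_i·y_{i+1} − x_{i+1}·y_i:
  265, 103, 499, -477, 96  ⇒  2A = 486, A = 243.
Then Σ (x_i + x_{i+1})·c_i = 11694, so x̄ = 11694 / (6·243) = 1949/243.

1949/243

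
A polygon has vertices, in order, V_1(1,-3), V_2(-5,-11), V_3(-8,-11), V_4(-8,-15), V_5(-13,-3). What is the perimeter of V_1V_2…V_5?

44

|V_1V_2| = √((-6)² + (-8)²) = √100 = 10
|V_2V_3| = √((-3)² + (0)²) = √9 = 3
|V_3V_4| = √((0)² + (-4)²) = √16 = 4
|V_4V_5| = √((-5)² + (12)²) = √169 = 13
|V_5V_1| = √((14)² + (0)²) = √196 = 14
Perimeter = 10 + 3 + 4 + 13 + 14 = 44.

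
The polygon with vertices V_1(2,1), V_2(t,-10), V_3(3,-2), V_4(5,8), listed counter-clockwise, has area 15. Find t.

1

The doubled signed area Σ (x_i y_{i+1} − x_{i+1} y_i) is linear in t.
With t=0 it equals 33; the coefficient of t is -3 (from the two edges through V_2).
So -3·t + 33 = 2·15 = 30 ⇒ t = 1.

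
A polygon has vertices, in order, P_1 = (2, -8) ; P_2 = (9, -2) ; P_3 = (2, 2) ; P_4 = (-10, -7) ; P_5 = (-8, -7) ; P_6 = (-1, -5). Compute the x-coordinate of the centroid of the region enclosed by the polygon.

Apply the shoelace formula. First the cross-terms c_i = x_i·y_{i+1} − x_{i+1}·y_i:
  68, 22, 6, 14, 33, 18  ⇒  2A = 161, A = 80.5.
Then Σ (x_i + x_{i+1})·c_i = 411, so x̄ = 411 / (6·80.5) = 137/161.

137/161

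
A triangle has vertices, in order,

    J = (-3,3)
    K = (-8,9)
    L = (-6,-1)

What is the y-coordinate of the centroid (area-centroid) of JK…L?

Apply the shoelace (surveyor's) formula. First the cross-terms c_i = x_i·y_{i+1} − x_{i+1}·y_i:
  -3, 62, -21  ⇒  2A = 38, A = 19.
Then Σ (y_i + y_{i+1})·c_i = 418, so ȳ = 418 / (6·19) = 11/3.

11/3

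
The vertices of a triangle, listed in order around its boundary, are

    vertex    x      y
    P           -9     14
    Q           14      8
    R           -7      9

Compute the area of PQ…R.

51.5

Cross-terms: -268, 182, -17  ⇒  Σ = -103
Area = |Σ|/2 = 51.5.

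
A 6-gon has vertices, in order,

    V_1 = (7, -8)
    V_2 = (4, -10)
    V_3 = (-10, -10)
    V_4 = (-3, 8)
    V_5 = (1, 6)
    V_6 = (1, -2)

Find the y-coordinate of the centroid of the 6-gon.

-812/237

Apply the surveyor's formula. First the cross-terms c_i = x_i·y_{i+1} − x_{i+1}·y_i:
  -38, -140, -110, -26, -8, 6  ⇒  2A = -316, A = -158.
Then Σ (y_i + y_{i+1})·c_i = 3248, so ȳ = 3248 / (6·(-158)) = -812/237.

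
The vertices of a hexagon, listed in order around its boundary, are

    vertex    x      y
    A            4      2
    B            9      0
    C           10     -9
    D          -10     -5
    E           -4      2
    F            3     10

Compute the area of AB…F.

179.5

Σ = (-18) + (-81) + (-140) + (-40) + (-46) + (-34) = -359
Area = |Σ|/2 = 179.5.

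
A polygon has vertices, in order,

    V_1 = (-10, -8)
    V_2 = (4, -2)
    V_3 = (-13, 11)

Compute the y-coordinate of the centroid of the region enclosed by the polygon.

1/3

Apply the surveyor's formula. First the cross-terms c_i = x_i·y_{i+1} − x_{i+1}·y_i:
  52, 18, 214  ⇒  2A = 284, A = 142.
Then Σ (y_i + y_{i+1})·c_i = 284, so ȳ = 284 / (6·142) = 1/3.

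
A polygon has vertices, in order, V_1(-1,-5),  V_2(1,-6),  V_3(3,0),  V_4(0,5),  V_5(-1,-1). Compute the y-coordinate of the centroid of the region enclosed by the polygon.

Apply the surveyor's formula. First the cross-terms c_i = x_i·y_{i+1} − x_{i+1}·y_i:
  11, 18, 15, 5, 4  ⇒  2A = 53, A = 26.5.
Then Σ (y_i + y_{i+1})·c_i = -158, so ȳ = -158 / (6·26.5) = -158/159.

-158/159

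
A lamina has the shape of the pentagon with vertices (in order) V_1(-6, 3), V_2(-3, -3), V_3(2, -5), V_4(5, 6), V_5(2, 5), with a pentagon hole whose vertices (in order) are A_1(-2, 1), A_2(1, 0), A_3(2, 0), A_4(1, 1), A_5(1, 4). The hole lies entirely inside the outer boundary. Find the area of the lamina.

60.5

Outer boundary:
Apply the shoelace formula: 2A = Σ (x_i·y_{i+1} − x_{i+1}·y_i), indices taken mod 5.
V_1→V_2: (-6)(-3) − (-3)(3) = 27
V_2→V_3: (-3)(-5) − (2)(-3) = 21
V_3→V_4: (2)(6) − (5)(-5) = 37
V_4→V_5: (5)(5) − (2)(6) = 13
V_5→V_1: (2)(3) − (-6)(5) = 36
Σ = 134
Area = |Σ|/2 = 67.
Hole:
A_1→A_2: (-2)(0) − (1)(1) = -1
A_2→A_3: (1)(0) − (2)(0) = 0
A_3→A_4: (2)(1) − (1)(0) = 2
A_4→A_5: (1)(4) − (1)(1) = 3
A_5→A_1: (1)(1) − (-2)(4) = 9
Σ = 13
Area = |Σ|/2 = 6.5.
Net area = 67 − 6.5 = 60.5.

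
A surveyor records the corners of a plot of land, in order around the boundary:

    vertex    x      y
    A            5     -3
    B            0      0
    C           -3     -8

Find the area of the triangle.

24.5

A→B: (5)(0) − (0)(-3) = 0
B→C: (0)(-8) − (-3)(0) = 0
C→A: (-3)(-3) − (5)(-8) = 49
Σ = 49
Area = |Σ|/2 = 24.5.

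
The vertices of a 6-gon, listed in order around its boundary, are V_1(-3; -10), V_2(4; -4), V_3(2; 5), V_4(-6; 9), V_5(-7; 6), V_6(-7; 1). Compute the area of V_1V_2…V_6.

131.5

Cross-terms: 52, 28, 48, 27, 35, 73  ⇒  Σ = 263
Area = |Σ|/2 = 131.5.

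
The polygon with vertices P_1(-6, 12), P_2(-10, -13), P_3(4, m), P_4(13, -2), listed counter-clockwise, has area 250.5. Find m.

The doubled signed area Σ (x_i y_{i+1} − x_{i+1} y_i) is linear in m.
With m=0 it equals 386; the coefficient of m is -23 (from the two edges through P_3).
So -23·m + 386 = 2·250.5 = 501 ⇒ m = -5.

-5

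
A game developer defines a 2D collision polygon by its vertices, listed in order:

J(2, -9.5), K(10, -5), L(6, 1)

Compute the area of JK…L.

33

Σ = (85) + (40) + (-59) = 66
Area = |Σ|/2 = 33.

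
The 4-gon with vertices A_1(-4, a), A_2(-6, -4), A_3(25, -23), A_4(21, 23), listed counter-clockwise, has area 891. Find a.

14

Write out the shoelace sum; only the two edges meeting at A_1 involve a:
2·Area = [(21·a − (-4)·23) + ((-4)·(-4) − (-6)·a)] + 1296
       = 27·a + 1404 = 1782
⇒ a = 14.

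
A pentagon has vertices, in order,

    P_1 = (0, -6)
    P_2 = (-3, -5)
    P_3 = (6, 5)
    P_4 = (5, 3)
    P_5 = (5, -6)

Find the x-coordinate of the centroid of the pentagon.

34/15

Apply the surveyor's formula. First the cross-terms c_i = x_i·y_{i+1} − x_{i+1}·y_i:
  -18, 15, -7, -45, -30  ⇒  2A = -85, A = -42.5.
Then Σ (x_i + x_{i+1})·c_i = -578, so x̄ = -578 / (6·(-42.5)) = 34/15.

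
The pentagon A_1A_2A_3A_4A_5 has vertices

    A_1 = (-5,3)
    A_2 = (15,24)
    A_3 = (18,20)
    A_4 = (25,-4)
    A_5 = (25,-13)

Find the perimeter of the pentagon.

|A_1A_2| = √((20)² + (21)²) = √841 = 29
|A_2A_3| = √((3)² + (-4)²) = √25 = 5
|A_3A_4| = √((7)² + (-24)²) = √625 = 25
|A_4A_5| = √((0)² + (-9)²) = √81 = 9
|A_5A_1| = √((-30)² + (16)²) = √1156 = 34
Perimeter = 29 + 5 + 25 + 9 + 34 = 102.

102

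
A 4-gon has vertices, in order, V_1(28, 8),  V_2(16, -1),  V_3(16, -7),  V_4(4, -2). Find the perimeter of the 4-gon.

|V_1V_2| = √((-12)² + (-9)²) = √225 = 15
|V_2V_3| = √((0)² + (-6)²) = √36 = 6
|V_3V_4| = √((-12)² + (5)²) = √169 = 13
|V_4V_1| = √((24)² + (10)²) = √676 = 26
Perimeter = 15 + 6 + 13 + 26 = 60.

60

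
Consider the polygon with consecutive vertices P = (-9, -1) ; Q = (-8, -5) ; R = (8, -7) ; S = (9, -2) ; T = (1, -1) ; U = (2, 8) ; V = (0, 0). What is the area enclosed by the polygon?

Σ = (37) + (96) + (47) + (-7) + (10) + (0) + (0) = 183
Area = |Σ|/2 = 91.5.

91.5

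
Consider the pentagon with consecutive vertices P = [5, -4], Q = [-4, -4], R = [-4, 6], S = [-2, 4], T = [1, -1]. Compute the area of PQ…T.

Apply the shoelace (surveyor's) formula: 2A = Σ (x_i·y_{i+1} − x_{i+1}·y_i), indices taken mod 5.
Σ = (-36) + (-40) + (-4) + (-2) + (1) = -81
Area = |Σ|/2 = 40.5.

40.5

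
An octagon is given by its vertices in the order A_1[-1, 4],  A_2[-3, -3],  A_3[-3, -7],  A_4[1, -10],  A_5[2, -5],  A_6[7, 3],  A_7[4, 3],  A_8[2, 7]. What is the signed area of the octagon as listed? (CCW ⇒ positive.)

Apply the shoelace formula: 2A = Σ (x_i·y_{i+1} − x_{i+1}·y_i), indices taken mod 8.
Σ = (15) + (12) + (37) + (15) + (41) + (9) + (22) + (15) = 166
Signed area = Σ/2 = 83 (positive ⇒ counter-clockwise traversal).

83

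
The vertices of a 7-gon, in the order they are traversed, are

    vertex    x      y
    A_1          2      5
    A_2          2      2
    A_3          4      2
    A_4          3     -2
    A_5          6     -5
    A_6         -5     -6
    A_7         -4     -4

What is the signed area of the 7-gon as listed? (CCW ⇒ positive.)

-52

Apply the surveyor's formula: 2A = Σ (x_i·y_{i+1} − x_{i+1}·y_i), indices taken mod 7.
Cross-terms: -6, -4, -14, -3, -61, -4, -12  ⇒  Σ = -104
Signed area = Σ/2 = -52 (negative ⇒ clockwise traversal).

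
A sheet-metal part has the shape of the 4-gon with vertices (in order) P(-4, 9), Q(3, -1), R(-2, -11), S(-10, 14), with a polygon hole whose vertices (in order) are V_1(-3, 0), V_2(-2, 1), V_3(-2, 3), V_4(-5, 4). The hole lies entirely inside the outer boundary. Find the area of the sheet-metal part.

Outer boundary:
Σ = (-23) + (-35) + (-138) + (-34) = -230
Area = |Σ|/2 = 115.
Hole:
Apply the shoelace (surveyor's) formula: 2A = Σ (x_i·y_{i+1} − x_{i+1}·y_i), indices taken mod 4.
V_1→V_2: (-3)(1) − (-2)(0) = -3
V_2→V_3: (-2)(3) − (-2)(1) = -4
V_3→V_4: (-2)(4) − (-5)(3) = 7
V_4→V_1: (-5)(0) − (-3)(4) = 12
Σ = 12
Area = |Σ|/2 = 6.
Net area = 115 − 6 = 109.

109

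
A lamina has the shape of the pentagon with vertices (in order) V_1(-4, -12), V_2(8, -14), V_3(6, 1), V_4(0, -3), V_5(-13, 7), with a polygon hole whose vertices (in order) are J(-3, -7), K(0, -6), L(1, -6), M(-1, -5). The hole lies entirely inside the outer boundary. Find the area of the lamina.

183

Outer boundary:
Cross-terms: 152, 92, -18, -39, 184  ⇒  Σ = 371
Area = |Σ|/2 = 185.5.
Hole:
Apply Gauss's area formula: 2A = Σ (x_i·y_{i+1} − x_{i+1}·y_i), indices taken mod 4.
J→K: (-3)(-6) − (0)(-7) = 18
K→L: (0)(-6) − (1)(-6) = 6
L→M: (1)(-5) − (-1)(-6) = -11
M→J: (-1)(-7) − (-3)(-5) = -8
Σ = 5
Area = |Σ|/2 = 2.5.
Net area = 185.5 − 2.5 = 183.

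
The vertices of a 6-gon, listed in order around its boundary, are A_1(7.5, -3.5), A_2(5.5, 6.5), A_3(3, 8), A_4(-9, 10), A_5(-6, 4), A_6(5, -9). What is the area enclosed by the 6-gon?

Cross-terms: 68, 24.5, 102, 24, 34, 50  ⇒  Σ = 302.5
Area = |Σ|/2 = 151.25.

151.25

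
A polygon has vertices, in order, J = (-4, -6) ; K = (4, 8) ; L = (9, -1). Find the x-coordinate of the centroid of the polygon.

Apply the surveyor's formula. First the cross-terms c_i = x_i·y_{i+1} − x_{i+1}·y_i:
  -8, -76, -58  ⇒  2A = -142, A = -71.
Then Σ (x_i + x_{i+1})·c_i = -1278, so x̄ = -1278 / (6·(-71)) = 3.

3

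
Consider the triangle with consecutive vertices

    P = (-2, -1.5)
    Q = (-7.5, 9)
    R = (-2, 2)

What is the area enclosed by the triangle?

9.625

Apply the shoelace formula: 2A = Σ (x_i·y_{i+1} − x_{i+1}·y_i), indices taken mod 3.
P→Q: (-2)(9) − (-7.5)(-1.5) = -29.25
Q→R: (-7.5)(2) − (-2)(9) = 3
R→P: (-2)(-1.5) − (-2)(2) = 7
Σ = -19.25
Area = |Σ|/2 = 9.625.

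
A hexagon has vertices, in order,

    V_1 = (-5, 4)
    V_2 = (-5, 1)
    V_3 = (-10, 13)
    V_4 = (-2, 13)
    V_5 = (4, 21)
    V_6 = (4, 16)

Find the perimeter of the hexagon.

|V_1V_2| = √((0)² + (-3)²) = √9 = 3
|V_2V_3| = √((-5)² + (12)²) = √169 = 13
|V_3V_4| = √((8)² + (0)²) = √64 = 8
|V_4V_5| = √((6)² + (8)²) = √100 = 10
|V_5V_6| = √((0)² + (-5)²) = √25 = 5
|V_6V_1| = √((-9)² + (-12)²) = √225 = 15
Perimeter = 3 + 13 + 8 + 10 + 5 + 15 = 54.

54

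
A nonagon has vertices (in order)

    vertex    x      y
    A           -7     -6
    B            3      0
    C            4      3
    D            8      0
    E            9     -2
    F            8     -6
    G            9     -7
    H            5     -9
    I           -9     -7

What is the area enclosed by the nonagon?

Σ = (18) + (9) + (-24) + (-16) + (-38) + (-2) + (-46) + (-116) + (5) = -210
Area = |Σ|/2 = 105.

105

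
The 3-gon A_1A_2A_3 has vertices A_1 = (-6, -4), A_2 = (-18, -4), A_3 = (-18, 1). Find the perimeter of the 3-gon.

|A_1A_2| = √((-12)² + (0)²) = √144 = 12
|A_2A_3| = √((0)² + (5)²) = √25 = 5
|A_3A_1| = √((12)² + (-5)²) = √169 = 13
Perimeter = 12 + 5 + 13 = 30.

30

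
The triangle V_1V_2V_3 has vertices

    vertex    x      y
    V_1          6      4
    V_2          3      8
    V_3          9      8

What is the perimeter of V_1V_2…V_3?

|V_1V_2| = √((-3)² + (4)²) = √25 = 5
|V_2V_3| = √((6)² + (0)²) = √36 = 6
|V_3V_1| = √((-3)² + (-4)²) = √25 = 5
Perimeter = 5 + 6 + 5 = 16.

16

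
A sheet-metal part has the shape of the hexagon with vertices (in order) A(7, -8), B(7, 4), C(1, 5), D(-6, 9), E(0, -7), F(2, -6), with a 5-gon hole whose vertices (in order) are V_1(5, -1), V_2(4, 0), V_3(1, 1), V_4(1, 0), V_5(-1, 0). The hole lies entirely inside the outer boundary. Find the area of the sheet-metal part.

114

Outer boundary:
Apply the shoelace formula: 2A = Σ (x_i·y_{i+1} − x_{i+1}·y_i), indices taken mod 6.
Σ = (84) + (31) + (39) + (42) + (14) + (26) = 236
Area = |Σ|/2 = 118.
Hole:
Apply the shoelace formula: 2A = Σ (x_i·y_{i+1} − x_{i+1}·y_i), indices taken mod 5.
V_1→V_2: (5)(0) − (4)(-1) = 4
V_2→V_3: (4)(1) − (1)(0) = 4
V_3→V_4: (1)(0) − (1)(1) = -1
V_4→V_5: (1)(0) − (-1)(0) = 0
V_5→V_1: (-1)(-1) − (5)(0) = 1
Σ = 8
Area = |Σ|/2 = 4.
Net area = 118 − 4 = 114.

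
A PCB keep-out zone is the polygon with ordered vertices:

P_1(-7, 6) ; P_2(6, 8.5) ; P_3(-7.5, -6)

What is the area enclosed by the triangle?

77.375

Apply the surveyor's formula: 2A = Σ (x_i·y_{i+1} − x_{i+1}·y_i), indices taken mod 3.
Cross-terms: -95.5, 27.75, -87  ⇒  Σ = -154.75
Area = |Σ|/2 = 77.375.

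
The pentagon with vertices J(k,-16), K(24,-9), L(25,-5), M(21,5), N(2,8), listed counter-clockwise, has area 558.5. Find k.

-16

Write out the shoelace sum; only the two edges meeting at J involve k:
2·Area = [(2·(-16) − k·8) + (k·(-9) − 24·(-16))] + 493
       = -17·k + 845 = 1117
⇒ k = -16.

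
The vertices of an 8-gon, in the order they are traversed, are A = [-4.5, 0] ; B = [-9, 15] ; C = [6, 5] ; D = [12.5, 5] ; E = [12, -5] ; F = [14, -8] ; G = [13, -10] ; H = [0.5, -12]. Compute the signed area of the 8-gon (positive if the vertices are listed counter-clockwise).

Σ = (-67.5) + (-135) + (-32.5) + (-122.5) + (-26) + (-36) + (-151) + (-54) = -624.5
Signed area = Σ/2 = -312.25 (negative ⇒ clockwise traversal).

-312.25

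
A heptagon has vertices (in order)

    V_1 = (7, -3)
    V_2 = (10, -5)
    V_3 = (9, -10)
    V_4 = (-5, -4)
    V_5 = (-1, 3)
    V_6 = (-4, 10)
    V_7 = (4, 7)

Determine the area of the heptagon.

Apply Gauss's area formula: 2A = Σ (x_i·y_{i+1} − x_{i+1}·y_i), indices taken mod 7.
Σ = (-5) + (-55) + (-86) + (-19) + (2) + (-68) + (-61) = -292
Area = |Σ|/2 = 146.

146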